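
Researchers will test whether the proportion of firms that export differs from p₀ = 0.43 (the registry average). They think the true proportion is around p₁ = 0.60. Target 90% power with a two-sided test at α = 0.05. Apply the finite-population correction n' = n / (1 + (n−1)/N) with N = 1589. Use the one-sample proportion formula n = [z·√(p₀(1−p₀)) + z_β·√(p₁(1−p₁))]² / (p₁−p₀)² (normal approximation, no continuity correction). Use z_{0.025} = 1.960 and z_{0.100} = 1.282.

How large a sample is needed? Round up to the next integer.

n = 84

n = [z_{α/2}·√(p₀q₀) + z_β·√(p₁q₁)]² / (p₁ − p₀)²
  = [1.960·√(0.43·0.57) + 1.282·√(0.60·0.40)]² / (0.17)²
  = [1.960·0.4951 + 1.282·0.4899]² / 0.0289
  = [1.5984]² / 0.0289
  = 88.40
Finite-population correction (N = 1589): 88.40 / (1 + (88.40 − 1)/1589) = 83.79.
Round up → n = 84.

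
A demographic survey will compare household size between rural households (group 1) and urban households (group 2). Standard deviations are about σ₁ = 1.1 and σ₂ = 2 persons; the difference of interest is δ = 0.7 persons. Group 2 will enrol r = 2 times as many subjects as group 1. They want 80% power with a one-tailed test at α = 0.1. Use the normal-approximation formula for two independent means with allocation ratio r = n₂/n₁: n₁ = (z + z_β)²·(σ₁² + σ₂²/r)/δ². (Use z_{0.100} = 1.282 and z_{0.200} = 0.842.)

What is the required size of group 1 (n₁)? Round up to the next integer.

n₁ = (z_α + z_β)² · (σ₁² + σ₂²/r) / δ²
   = (1.282 + 0.842)² · (1.1² + 2²/2) / 0.7²
   = 4.5114 · (1.21 + 2) / 0.49
   = 4.5114 · 3.21 / 0.49
   = 29.55
Round up → n₁ = 30; n₂ = r·n₁ = 2 × 30 = 60.

n₁ = 30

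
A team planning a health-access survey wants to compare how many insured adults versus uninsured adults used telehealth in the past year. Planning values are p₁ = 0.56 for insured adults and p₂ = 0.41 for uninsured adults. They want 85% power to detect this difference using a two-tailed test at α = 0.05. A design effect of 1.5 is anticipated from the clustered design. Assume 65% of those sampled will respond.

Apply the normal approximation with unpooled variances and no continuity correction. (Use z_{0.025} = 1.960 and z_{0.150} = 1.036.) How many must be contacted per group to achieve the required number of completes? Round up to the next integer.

n = 450 per group

n = (z_{α/2} + z_β)² · [p₁(1−p₁) + p₂(1−p₂)] / (p₁ − p₂)²
  = (1.960 + 1.036)² · (0.56·0.44 + 0.41·0.59) / (0.15)²
  = (2.996)² · (0.2464 + 0.2419) / 0.0225
  = 8.9760 · 0.4883 / 0.0225
  = 194.80
Design effect: 1.5 × 194.80 = 292.20.
Adjust for 65% response: 292.20 / 0.65 = 449.54.
Round up → n = 450 per group.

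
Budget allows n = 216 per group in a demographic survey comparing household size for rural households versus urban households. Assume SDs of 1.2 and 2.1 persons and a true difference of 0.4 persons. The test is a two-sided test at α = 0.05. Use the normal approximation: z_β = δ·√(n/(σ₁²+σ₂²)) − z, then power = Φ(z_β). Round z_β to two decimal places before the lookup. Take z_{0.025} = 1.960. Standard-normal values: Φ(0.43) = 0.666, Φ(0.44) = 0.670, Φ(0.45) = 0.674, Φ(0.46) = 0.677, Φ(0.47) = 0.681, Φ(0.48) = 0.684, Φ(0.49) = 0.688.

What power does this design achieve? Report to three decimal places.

z_β = δ·√(n/(σ₁²+σ₂²)) − z_{α/2}
    = 0.4 · √(216/5.85) − 1.960
    = 0.4 · 6.07644 − 1.960
    = 2.4306 − 1.960 = 0.4706 → 0.47
Power = Φ(0.47) = 0.681.

Power ≈ 0.681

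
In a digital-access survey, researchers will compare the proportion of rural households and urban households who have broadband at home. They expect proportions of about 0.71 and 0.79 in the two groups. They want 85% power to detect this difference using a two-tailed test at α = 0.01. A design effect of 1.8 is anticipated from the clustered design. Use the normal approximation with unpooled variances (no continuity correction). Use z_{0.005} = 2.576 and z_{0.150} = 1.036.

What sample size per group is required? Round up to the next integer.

n = 1365 per group

n = (z_{α/2} + z_β)² · [p₁(1−p₁) + p₂(1−p₂)] / (p₁ − p₂)²
  = (2.576 + 1.036)² · (0.71·0.29 + 0.79·0.21) / (-0.08)²
  = (3.612)² · (0.2059 + 0.1659) / 0.0064
  = 13.0465 · 0.3718 / 0.0064
  = 757.92
Design effect: 1.8 × 757.92 = 1364.26.
Round up → n = 1365 per group.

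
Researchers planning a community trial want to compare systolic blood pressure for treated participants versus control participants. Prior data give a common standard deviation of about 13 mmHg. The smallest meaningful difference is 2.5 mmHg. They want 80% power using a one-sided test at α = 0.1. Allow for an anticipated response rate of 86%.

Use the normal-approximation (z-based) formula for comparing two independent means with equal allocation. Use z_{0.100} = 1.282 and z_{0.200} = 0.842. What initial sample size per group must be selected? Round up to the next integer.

n = 284 per group

n = (z_α + z_β)² · (σ₁² + σ₂²) / δ²
  = (1.282 + 0.842)² · (2·13² = 338) / 2.5²
  = 4.5114 · 338 / 6.25
  = 243.98
Adjust for 86% response: 243.98 / 0.86 = 283.69.
Round up → n = 284 per group.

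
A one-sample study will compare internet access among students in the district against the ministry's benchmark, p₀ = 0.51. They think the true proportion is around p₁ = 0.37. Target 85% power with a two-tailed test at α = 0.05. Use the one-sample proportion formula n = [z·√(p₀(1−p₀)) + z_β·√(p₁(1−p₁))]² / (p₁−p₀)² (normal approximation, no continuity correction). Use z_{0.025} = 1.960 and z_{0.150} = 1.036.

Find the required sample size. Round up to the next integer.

n = [z_{α/2}·√(p₀q₀) + z_β·√(p₁q₁)]² / (p₁ − p₀)²
  = [1.960·√(0.51·0.49) + 1.036·√(0.37·0.63)]² / (-0.14)²
  = [1.960·0.4999 + 1.036·0.4828]² / 0.0196
  = [1.4800]² / 0.0196
  = 111.75
Round up → n = 112.

n = 112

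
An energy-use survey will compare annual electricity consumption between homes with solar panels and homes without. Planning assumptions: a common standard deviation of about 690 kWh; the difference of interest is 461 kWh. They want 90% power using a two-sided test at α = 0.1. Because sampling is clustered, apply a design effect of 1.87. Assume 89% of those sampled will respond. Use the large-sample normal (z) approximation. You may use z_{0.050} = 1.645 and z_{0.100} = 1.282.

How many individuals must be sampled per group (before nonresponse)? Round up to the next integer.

n = (z_{α/2} + z_β)² · (σ₁² + σ₂²) / δ²
  = (1.645 + 1.282)² · (2·690² = 952200) / 461²
  = 8.5673 · 952200 / 212521
  = 38.39
Design effect: 1.87 × 38.39 = 71.78.
Adjust for 89% response: 71.78 / 0.89 = 80.65.
Round up → n = 81 per group.

n = 81 per group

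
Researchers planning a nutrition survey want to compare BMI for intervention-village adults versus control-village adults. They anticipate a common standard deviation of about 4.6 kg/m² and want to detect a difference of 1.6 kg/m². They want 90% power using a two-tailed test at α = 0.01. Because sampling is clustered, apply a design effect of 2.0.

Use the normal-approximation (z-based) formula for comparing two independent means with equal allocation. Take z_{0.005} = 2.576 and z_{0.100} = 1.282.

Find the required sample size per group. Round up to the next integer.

n = (z_{α/2} + z_β)² · (σ₁² + σ₂²) / δ²
  = (2.576 + 1.282)² · (2·4.6² = 42.32) / 1.6²
  = 14.8842 · 42.32 / 2.56
  = 246.05
Design effect: 2.0 × 246.05 = 492.11.
Round up → n = 493 per group.

n = 493 per group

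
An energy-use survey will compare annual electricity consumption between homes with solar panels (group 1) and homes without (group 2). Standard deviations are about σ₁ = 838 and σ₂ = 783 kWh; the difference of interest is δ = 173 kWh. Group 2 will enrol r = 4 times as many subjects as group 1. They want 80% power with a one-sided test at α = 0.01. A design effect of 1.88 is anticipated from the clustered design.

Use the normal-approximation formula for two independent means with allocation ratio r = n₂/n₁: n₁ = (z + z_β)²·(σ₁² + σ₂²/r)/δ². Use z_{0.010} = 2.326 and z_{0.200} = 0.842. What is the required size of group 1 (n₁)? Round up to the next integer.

n₁ = (z_α + z_β)² · (σ₁² + σ₂²/r) / δ²
   = (2.326 + 0.842)² · (838² + 783²/4) / 173²
   = 10.0362 · (702244 + 153272.2) / 29929
   = 10.0362 · 855516.2 / 29929
   = 286.88
Design effect: 1.88 × 286.88 = 539.34.
Round up → n₁ = 540; n₂ = r·n₁ = 4 × 540 = 2160.

n₁ = 540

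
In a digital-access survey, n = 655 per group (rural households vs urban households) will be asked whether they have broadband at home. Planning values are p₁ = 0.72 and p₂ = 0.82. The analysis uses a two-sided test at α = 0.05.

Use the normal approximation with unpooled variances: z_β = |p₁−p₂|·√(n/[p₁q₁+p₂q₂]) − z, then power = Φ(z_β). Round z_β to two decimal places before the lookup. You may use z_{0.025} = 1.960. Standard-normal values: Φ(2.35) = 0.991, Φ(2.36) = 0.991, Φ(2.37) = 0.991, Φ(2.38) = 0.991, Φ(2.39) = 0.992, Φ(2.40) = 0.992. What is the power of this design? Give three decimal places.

Power ≈ 0.991

z_β = |p₁−p₂|·√(n/[p₁q₁+p₂q₂]) − z_{α/2}
    = 0.10 · √(655/0.3492) − 1.960
    = 0.10 · 43.3095 − 1.960
    = 4.3310 − 1.960 = 2.3710 → 2.37
Power = Φ(2.37) = 0.991.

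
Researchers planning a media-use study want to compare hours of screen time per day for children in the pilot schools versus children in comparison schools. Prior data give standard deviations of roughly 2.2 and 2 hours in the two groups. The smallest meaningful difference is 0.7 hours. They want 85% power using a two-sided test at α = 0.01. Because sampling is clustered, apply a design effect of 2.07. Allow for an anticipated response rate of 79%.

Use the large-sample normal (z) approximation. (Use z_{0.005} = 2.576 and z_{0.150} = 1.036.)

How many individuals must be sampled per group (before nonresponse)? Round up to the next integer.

n = (z_{α/2} + z_β)² · (σ₁² + σ₂²) / δ²
  = (2.576 + 1.036)² · (2.2² + 2² = 8.84) / 0.7²
  = 13.0465 · 8.84 / 0.49
  = 235.37
Design effect: 2.07 × 235.37 = 487.22.
Adjust for 79% response: 487.22 / 0.79 = 616.73.
Round up → n = 617 per group.

n = 617 per group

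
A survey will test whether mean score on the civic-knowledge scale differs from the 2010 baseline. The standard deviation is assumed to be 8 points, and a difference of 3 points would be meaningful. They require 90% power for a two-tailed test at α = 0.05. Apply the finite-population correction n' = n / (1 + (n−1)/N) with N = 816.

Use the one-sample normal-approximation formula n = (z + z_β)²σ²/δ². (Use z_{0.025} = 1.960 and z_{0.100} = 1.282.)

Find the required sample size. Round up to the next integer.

n = 69

n = (z_{α/2} + z_β)² · σ² / δ²
  = (1.960 + 1.282)² · 8² / 3²
  = 10.5106 · 64 / 9
  = 74.74
Finite-population correction (N = 816): 74.74 / (1 + (74.74 − 1)/816) = 68.55.
Round up → n = 69.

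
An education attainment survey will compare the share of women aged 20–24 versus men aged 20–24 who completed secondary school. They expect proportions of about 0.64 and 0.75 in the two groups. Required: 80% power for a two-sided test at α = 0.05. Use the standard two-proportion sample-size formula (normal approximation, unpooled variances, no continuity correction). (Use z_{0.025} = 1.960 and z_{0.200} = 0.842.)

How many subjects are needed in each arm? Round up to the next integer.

n = (z_{α/2} + z_β)² · [p₁(1−p₁) + p₂(1−p₂)] / (p₁ − p₂)²
  = (1.960 + 0.842)² · (0.64·0.36 + 0.75·0.25) / (-0.11)²
  = (2.802)² · (0.2304 + 0.1875) / 0.0121
  = 7.8512 · 0.4179 / 0.0121
  = 271.16
Round up → n = 272 per group.

n = 272 per group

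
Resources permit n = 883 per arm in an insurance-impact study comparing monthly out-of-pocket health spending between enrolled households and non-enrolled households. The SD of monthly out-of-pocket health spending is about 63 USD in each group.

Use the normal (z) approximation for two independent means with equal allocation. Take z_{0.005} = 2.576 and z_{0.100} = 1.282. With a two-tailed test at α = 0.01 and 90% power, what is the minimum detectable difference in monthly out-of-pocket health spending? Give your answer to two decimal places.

Minimum detectable difference ≈ 11.57 USD

δ = (z_{α/2} + z_β) · √((σ₁²+σ₂²)/n)
  = (2.576 + 1.282) · √(7938/883)
  = 3.858 · √8.9898
  = 3.858 · 2.9983
  = 11.5674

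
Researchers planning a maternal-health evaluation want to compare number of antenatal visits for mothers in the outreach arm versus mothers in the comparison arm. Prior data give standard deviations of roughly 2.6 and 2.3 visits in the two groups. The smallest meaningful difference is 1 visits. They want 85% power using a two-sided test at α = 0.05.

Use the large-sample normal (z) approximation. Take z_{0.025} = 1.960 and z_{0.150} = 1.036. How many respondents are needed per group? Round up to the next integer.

n = 109 per group

n = (z_{α/2} + z_β)² · (σ₁² + σ₂²) / δ²
  = (1.960 + 1.036)² · (2.6² + 2.3² = 12.05) / 1²
  = 8.9760 · 12.05 / 1
  = 108.16
Round up → n = 109 per group.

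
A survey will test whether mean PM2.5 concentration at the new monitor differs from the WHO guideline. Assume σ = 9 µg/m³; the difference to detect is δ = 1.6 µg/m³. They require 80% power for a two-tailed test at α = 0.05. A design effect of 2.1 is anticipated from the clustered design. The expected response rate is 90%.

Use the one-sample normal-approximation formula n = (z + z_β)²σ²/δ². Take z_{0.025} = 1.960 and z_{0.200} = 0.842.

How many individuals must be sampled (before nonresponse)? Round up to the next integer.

n = (z_{α/2} + z_β)² · σ² / δ²
  = (1.960 + 0.842)² · 9² / 1.6²
  = 7.8512 · 81 / 2.56
  = 248.42
Design effect: 2.1 × 248.42 = 521.68.
Adjust for 90% response: 521.68 / 0.90 = 579.64.
Round up → n = 580.

n = 580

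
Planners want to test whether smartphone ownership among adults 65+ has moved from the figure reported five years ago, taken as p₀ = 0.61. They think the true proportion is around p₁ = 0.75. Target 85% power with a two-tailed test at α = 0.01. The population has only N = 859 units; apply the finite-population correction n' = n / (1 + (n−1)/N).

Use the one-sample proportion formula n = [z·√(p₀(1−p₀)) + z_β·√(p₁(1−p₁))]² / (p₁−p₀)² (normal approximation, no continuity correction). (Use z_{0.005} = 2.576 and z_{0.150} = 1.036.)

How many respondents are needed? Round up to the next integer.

n = [z_{α/2}·√(p₀q₀) + z_β·√(p₁q₁)]² / (p₁ − p₀)²
  = [2.576·√(0.61·0.39) + 1.036·√(0.75·0.25)]² / (0.14)²
  = [2.576·0.4877 + 1.036·0.4330]² / 0.0196
  = [1.7050]² / 0.0196
  = 148.33
Finite-population correction (N = 859): 148.33 / (1 + (148.33 − 1)/859) = 126.61.
Round up → n = 127.

n = 127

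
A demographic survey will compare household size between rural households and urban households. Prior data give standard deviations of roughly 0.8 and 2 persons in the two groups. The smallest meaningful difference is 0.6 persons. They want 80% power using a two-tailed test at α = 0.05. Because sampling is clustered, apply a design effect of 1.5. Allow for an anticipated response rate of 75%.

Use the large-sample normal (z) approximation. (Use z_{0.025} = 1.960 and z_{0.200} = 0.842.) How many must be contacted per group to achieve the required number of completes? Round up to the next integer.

n = 203 per group

n = (z_{α/2} + z_β)² · (σ₁² + σ₂²) / δ²
  = (1.960 + 0.842)² · (0.8² + 2² = 4.64) / 0.6²
  = 7.8512 · 4.64 / 0.36
  = 101.19
Design effect: 1.5 × 101.19 = 151.79.
Adjust for 75% response: 151.79 / 0.75 = 202.39.
Round up → n = 203 per group.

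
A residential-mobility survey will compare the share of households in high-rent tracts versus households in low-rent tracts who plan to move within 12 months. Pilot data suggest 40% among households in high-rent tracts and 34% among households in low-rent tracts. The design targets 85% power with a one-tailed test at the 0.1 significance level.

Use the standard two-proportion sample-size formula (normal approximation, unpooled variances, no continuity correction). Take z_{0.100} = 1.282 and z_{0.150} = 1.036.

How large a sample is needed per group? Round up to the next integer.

n = (z_α + z_β)² · [p₁(1−p₁) + p₂(1−p₂)] / (p₁ − p₂)²
  = (1.282 + 1.036)² · (0.40·0.60 + 0.34·0.66) / (0.06)²
  = (2.318)² · (0.2400 + 0.2244) / 0.0036
  = 5.3731 · 0.4644 / 0.0036
  = 693.13
Round up → n = 694 per group.

n = 694 per group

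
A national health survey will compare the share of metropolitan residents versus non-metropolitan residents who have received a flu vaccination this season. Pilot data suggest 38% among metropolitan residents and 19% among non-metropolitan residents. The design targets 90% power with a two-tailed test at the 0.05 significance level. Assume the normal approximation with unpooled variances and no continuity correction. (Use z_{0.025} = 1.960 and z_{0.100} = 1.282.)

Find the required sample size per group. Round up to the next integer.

n = (z_{α/2} + z_β)² · [p₁(1−p₁) + p₂(1−p₂)] / (p₁ − p₂)²
  = (1.960 + 1.282)² · (0.38·0.62 + 0.19·0.81) / (0.19)²
  = (3.242)² · (0.2356 + 0.1539) / 0.0361
  = 10.5106 · 0.3895 / 0.0361
  = 113.40
Round up → n = 114 per group.

n = 114 per group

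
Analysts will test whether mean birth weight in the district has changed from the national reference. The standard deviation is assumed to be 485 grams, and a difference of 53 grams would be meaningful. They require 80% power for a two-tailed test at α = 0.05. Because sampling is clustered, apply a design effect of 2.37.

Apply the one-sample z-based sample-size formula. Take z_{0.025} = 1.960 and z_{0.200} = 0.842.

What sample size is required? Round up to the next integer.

n = 1559

n = (z_{α/2} + z_β)² · σ² / δ²
  = (1.960 + 0.842)² · 485² / 53²
  = 7.8512 · 235225 / 2809
  = 657.46
Design effect: 2.37 × 657.46 = 1558.18.
Round up → n = 1559.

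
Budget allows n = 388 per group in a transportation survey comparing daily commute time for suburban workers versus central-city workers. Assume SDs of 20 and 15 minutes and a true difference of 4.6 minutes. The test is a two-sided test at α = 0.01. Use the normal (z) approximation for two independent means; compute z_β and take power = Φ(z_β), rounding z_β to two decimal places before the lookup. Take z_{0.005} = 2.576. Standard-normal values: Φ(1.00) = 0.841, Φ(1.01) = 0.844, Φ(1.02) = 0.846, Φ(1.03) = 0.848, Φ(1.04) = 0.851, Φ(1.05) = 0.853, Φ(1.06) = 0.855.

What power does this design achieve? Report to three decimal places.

z_β = δ·√(n/(σ₁²+σ₂²)) − z_{α/2}
    = 4.6 · √(388/625) − 2.576
    = 4.6 · 0.78791 − 2.576
    = 3.6244 − 2.576 = 1.0484 → 1.05
Power = Φ(1.05) = 0.853.

Power ≈ 0.853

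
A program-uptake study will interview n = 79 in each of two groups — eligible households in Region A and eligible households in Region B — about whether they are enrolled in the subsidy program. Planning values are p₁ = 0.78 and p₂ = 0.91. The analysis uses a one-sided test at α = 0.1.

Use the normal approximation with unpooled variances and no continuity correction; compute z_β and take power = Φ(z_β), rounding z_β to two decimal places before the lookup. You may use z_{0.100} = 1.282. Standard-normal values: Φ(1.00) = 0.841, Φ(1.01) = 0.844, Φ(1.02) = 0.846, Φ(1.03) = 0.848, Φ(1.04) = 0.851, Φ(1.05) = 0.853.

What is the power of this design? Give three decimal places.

z_β = |p₁−p₂|·√(n/[p₁q₁+p₂q₂]) − z_α
    = 0.13 · √(79/0.2535) − 1.282
    = 0.13 · 17.6532 − 1.282
    = 2.2949 − 1.282 = 1.0129 → 1.01
Power = Φ(1.01) = 0.844.

Power ≈ 0.844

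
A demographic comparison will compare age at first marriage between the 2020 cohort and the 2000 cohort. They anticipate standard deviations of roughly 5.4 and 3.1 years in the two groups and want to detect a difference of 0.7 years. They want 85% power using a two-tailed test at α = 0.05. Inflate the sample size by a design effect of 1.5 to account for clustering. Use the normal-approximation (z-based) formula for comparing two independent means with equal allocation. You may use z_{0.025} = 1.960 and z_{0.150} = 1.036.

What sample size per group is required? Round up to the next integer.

n = 1066 per group

n = (z_{α/2} + z_β)² · (σ₁² + σ₂²) / δ²
  = (1.960 + 1.036)² · (5.4² + 3.1² = 38.77) / 0.7²
  = 8.9760 · 38.77 / 0.49
  = 710.20
Design effect: 1.5 × 710.20 = 1065.31.
Round up → n = 1066 per group.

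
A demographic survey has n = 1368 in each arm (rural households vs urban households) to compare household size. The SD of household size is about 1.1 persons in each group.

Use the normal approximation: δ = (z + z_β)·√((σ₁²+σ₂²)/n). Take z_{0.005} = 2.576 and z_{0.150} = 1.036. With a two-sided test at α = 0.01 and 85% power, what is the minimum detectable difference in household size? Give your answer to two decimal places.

Minimum detectable difference ≈ 0.15 persons

δ = (z_{α/2} + z_β) · √((σ₁²+σ₂²)/n)
  = (2.576 + 1.036) · √(2.42/1368)
  = 3.612 · √0.00177
  = 3.612 · 0.0421
  = 0.1519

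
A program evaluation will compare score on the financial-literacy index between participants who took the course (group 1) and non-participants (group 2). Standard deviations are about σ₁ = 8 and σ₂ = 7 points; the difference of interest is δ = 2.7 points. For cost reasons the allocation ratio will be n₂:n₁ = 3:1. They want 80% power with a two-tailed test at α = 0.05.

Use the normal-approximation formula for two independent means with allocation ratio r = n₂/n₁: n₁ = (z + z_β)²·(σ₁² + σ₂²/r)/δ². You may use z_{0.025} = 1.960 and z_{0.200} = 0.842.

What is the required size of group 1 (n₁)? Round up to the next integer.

n₁ = (z_{α/2} + z_β)² · (σ₁² + σ₂²/r) / δ²
   = (1.960 + 0.842)² · (8² + 7²/3) / 2.7²
   = 7.8512 · (64 + 16.3333) / 7.29
   = 7.8512 · 80.3333 / 7.29
   = 86.52
Round up → n₁ = 87; n₂ = r·n₁ = 3 × 87 = 261.

n₁ = 87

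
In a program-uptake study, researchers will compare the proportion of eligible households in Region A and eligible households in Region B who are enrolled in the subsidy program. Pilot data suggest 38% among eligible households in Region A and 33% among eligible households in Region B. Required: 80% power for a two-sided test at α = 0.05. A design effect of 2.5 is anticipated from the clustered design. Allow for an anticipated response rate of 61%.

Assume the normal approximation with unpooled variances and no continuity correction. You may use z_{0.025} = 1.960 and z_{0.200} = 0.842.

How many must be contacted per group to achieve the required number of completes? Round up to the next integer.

n = 5879 per group

n = (z_{α/2} + z_β)² · [p₁(1−p₁) + p₂(1−p₂)] / (p₁ − p₂)²
  = (1.960 + 0.842)² · (0.38·0.62 + 0.33·0.67) / (0.05)²
  = (2.802)² · (0.2356 + 0.2211) / 0.0025
  = 7.8512 · 0.4567 / 0.0025
  = 1434.26
Design effect: 2.5 × 1434.26 = 3585.64.
Adjust for 61% response: 3585.64 / 0.61 = 5878.11.
Round up → n = 5879 per group.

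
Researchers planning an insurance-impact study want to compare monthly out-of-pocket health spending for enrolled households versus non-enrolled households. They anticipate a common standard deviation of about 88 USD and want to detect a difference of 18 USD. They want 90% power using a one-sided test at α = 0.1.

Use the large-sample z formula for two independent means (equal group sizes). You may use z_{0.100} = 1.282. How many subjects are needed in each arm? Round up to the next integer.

n = 315 per group

n = (z_α + z_β)² · (σ₁² + σ₂²) / δ²
  = (1.282 + 1.282)² · (2·88² = 15488) / 18²
  = 6.5741 · 15488 / 324
  = 314.26
Round up → n = 315 per group.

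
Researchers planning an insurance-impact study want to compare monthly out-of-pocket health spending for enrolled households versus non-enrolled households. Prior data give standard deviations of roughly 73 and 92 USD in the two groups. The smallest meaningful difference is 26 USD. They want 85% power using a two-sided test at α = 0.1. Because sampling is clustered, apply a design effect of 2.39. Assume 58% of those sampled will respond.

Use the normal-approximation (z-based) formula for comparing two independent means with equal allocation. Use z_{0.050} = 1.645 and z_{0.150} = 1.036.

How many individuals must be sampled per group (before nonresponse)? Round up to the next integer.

n = 605 per group

n = (z_{α/2} + z_β)² · (σ₁² + σ₂²) / δ²
  = (1.645 + 1.036)² · (73² + 92² = 13793) / 26²
  = 7.1878 · 13793 / 676
  = 146.66
Design effect: 2.39 × 146.66 = 350.51.
Adjust for 58% response: 350.51 / 0.58 = 604.33.
Round up → n = 605 per group.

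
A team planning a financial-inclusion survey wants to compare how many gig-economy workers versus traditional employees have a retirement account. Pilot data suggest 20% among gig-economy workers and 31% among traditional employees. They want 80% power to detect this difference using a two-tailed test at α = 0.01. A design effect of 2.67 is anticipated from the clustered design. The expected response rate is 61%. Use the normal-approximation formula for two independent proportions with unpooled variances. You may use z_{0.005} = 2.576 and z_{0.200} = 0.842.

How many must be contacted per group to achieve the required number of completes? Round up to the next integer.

n = (z_{α/2} + z_β)² · [p₁(1−p₁) + p₂(1−p₂)] / (p₁ − p₂)²
  = (2.576 + 0.842)² · (0.20·0.80 + 0.31·0.69) / (-0.11)²
  = (3.418)² · (0.1600 + 0.2139) / 0.0121
  = 11.6827 · 0.3739 / 0.0121
  = 361.01
Design effect: 2.67 × 361.01 = 963.89.
Adjust for 61% response: 963.89 / 0.61 = 1580.14.
Round up → n = 1581 per group.

n = 1581 per group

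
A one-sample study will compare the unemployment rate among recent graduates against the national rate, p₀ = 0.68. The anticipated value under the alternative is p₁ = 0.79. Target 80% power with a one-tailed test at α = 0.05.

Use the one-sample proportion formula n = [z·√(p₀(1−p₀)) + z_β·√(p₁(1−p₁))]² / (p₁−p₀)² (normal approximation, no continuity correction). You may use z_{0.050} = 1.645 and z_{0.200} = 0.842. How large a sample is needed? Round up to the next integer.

n = 102

n = [z_α·√(p₀q₀) + z_β·√(p₁q₁)]² / (p₁ − p₀)²
  = [1.645·√(0.68·0.32) + 0.842·√(0.79·0.21)]² / (0.11)²
  = [1.645·0.4665 + 0.842·0.4073]² / 0.0121
  = [1.1103]² / 0.0121
  = 101.88
Round up → n = 102.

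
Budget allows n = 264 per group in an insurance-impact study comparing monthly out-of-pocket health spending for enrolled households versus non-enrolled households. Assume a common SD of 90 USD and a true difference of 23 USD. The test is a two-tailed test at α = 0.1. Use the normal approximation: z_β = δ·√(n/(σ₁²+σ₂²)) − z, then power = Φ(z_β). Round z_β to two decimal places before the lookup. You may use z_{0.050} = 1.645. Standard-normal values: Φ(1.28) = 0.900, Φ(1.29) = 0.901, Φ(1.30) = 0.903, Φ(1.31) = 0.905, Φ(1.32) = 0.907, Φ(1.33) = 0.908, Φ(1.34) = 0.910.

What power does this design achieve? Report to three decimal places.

Power ≈ 0.901

z_β = δ·√(n/(σ₁²+σ₂²)) − z_{α/2}
    = 23 · √(264/16200) − 1.645
    = 23 · 0.12766 − 1.645
    = 2.9361 − 1.645 = 1.2911 → 1.29
Power = Φ(1.29) = 0.901.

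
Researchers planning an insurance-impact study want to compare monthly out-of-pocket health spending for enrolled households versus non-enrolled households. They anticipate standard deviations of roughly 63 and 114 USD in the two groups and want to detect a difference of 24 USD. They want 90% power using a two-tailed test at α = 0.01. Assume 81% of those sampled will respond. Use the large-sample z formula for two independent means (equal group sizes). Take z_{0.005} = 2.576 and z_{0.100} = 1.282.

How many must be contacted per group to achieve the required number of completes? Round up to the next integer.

n = (z_{α/2} + z_β)² · (σ₁² + σ₂²) / δ²
  = (2.576 + 1.282)² · (63² + 114² = 16965) / 24²
  = 14.8842 · 16965 / 576
  = 438.39
Adjust for 81% response: 438.39 / 0.81 = 541.22.
Round up → n = 542 per group.

n = 542 per group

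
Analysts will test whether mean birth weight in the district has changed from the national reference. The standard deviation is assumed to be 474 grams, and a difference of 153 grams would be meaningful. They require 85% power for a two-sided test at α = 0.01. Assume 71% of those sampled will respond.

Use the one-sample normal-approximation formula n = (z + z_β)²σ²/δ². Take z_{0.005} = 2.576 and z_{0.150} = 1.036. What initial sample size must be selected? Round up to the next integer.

n = 177

n = (z_{α/2} + z_β)² · σ² / δ²
  = (2.576 + 1.036)² · 474² / 153²
  = 13.0465 · 224676 / 23409
  = 125.22
Adjust for 71% response: 125.22 / 0.71 = 176.36.
Round up → n = 177.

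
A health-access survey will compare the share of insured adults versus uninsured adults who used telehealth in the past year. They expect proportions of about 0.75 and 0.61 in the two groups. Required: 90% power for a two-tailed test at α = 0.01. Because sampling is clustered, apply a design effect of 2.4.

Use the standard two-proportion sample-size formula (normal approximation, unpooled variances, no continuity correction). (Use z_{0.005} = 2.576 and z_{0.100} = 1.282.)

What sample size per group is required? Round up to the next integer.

n = 776 per group

n = (z_{α/2} + z_β)² · [p₁(1−p₁) + p₂(1−p₂)] / (p₁ − p₂)²
  = (2.576 + 1.282)² · (0.75·0.25 + 0.61·0.39) / (0.14)²
  = (3.858)² · (0.1875 + 0.2379) / 0.0196
  = 14.8842 · 0.4254 / 0.0196
  = 323.05
Design effect: 2.4 × 323.05 = 775.31.
Round up → n = 776 per group.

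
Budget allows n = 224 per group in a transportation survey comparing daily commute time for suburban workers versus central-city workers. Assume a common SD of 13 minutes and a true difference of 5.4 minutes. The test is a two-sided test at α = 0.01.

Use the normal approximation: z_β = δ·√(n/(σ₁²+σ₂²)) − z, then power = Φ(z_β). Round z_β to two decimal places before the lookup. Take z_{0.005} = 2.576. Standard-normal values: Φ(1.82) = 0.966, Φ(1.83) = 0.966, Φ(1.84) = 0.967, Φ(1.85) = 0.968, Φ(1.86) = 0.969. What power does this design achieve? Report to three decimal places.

Power ≈ 0.966

z_β = δ·√(n/(σ₁²+σ₂²)) − z_{α/2}
    = 5.4 · √(224/338) − 2.576
    = 5.4 · 0.81408 − 2.576
    = 4.3960 − 2.576 = 1.8200 → 1.82
Power = Φ(1.82) = 0.966.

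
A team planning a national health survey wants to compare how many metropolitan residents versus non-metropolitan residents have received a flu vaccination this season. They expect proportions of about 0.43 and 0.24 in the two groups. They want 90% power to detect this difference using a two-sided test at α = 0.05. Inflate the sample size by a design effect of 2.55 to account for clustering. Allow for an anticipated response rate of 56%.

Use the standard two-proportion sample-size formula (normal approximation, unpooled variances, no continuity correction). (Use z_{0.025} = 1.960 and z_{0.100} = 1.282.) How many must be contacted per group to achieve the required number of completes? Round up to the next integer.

n = (z_{α/2} + z_β)² · [p₁(1−p₁) + p₂(1−p₂)] / (p₁ − p₂)²
  = (1.960 + 1.282)² · (0.43·0.57 + 0.24·0.76) / (0.19)²
  = (3.242)² · (0.2451 + 0.1824) / 0.0361
  = 10.5106 · 0.4275 / 0.0361
  = 124.47
Design effect: 2.55 × 124.47 = 317.39.
Adjust for 56% response: 317.39 / 0.56 = 566.77.
Round up → n = 567 per group.

n = 567 per group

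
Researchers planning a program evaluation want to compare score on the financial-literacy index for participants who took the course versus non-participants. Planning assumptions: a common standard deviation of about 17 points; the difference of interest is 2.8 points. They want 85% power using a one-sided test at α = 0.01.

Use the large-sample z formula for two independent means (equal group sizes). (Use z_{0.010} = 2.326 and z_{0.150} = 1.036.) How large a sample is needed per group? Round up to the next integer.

n = 834 per group

n = (z_α + z_β)² · (σ₁² + σ₂²) / δ²
  = (2.326 + 1.036)² · (2·17² = 578) / 2.8²
  = 11.3030 · 578 / 7.84
  = 833.31
Round up → n = 834 per group.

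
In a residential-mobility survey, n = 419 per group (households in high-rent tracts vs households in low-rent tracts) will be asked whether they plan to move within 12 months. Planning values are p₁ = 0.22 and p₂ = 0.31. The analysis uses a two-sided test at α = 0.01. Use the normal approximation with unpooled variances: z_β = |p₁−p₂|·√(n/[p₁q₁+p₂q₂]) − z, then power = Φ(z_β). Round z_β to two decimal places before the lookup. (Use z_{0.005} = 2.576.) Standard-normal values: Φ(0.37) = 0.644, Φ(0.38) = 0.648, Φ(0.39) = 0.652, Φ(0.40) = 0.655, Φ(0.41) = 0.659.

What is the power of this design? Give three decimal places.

z_β = |p₁−p₂|·√(n/[p₁q₁+p₂q₂]) − z_{α/2}
    = 0.09 · √(419/0.3855) − 2.576
    = 0.09 · 32.9682 − 2.576
    = 2.9671 − 2.576 = 0.3911 → 0.39
Power = Φ(0.39) = 0.652.

Power ≈ 0.652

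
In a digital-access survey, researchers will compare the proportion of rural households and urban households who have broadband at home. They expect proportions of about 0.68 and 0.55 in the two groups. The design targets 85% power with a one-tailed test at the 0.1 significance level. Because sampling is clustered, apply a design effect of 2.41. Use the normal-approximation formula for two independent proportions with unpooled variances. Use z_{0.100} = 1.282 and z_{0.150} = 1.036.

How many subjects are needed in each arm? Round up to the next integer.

n = 357 per group

n = (z_α + z_β)² · [p₁(1−p₁) + p₂(1−p₂)] / (p₁ − p₂)²
  = (1.282 + 1.036)² · (0.68·0.32 + 0.55·0.45) / (0.13)²
  = (2.318)² · (0.2176 + 0.2475) / 0.0169
  = 5.3731 · 0.4651 / 0.0169
  = 147.87
Design effect: 2.41 × 147.87 = 356.37.
Round up → n = 357 per group.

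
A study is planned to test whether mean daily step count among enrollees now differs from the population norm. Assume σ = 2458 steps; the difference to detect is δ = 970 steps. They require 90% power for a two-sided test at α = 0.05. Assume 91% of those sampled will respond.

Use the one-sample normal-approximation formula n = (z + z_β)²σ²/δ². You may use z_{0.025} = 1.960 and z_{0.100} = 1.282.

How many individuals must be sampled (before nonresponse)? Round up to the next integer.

n = 75

n = (z_{α/2} + z_β)² · σ² / δ²
  = (1.960 + 1.282)² · 2458² / 970²
  = 10.5106 · 6041764 / 940900
  = 67.49
Adjust for 91% response: 67.49 / 0.91 = 74.17.
Round up → n = 75.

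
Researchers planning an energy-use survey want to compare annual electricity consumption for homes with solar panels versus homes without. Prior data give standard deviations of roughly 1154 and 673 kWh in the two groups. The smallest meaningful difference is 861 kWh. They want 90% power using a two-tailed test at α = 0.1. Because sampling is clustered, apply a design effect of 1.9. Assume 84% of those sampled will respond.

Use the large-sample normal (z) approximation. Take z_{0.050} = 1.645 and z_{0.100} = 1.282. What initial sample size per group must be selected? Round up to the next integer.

n = (z_{α/2} + z_β)² · (σ₁² + σ₂²) / δ²
  = (1.645 + 1.282)² · (1154² + 673² = 1784645) / 861²
  = 8.5673 · 1784645 / 741321
  = 20.62
Design effect: 1.9 × 20.62 = 39.19.
Adjust for 84% response: 39.19 / 0.84 = 46.65.
Round up → n = 47 per group.

n = 47 per group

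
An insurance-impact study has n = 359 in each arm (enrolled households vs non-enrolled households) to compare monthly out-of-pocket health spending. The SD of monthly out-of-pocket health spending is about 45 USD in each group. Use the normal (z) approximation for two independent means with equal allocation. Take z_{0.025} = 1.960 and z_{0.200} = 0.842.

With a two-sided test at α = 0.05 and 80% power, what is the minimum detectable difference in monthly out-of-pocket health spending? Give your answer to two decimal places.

δ = (z_{α/2} + z_β) · √((σ₁²+σ₂²)/n)
  = (1.960 + 0.842) · √(4050/359)
  = 2.802 · √11.2813
  = 2.802 · 3.3588
  = 9.4113

Minimum detectable difference ≈ 9.41 USD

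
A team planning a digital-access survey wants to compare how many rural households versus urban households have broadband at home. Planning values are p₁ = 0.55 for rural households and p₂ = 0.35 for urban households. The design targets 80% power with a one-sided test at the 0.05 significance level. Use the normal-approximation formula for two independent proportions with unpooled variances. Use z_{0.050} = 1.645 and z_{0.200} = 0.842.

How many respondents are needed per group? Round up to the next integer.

n = 74 per group

n = (z_α + z_β)² · [p₁(1−p₁) + p₂(1−p₂)] / (p₁ − p₂)²
  = (1.645 + 0.842)² · (0.55·0.45 + 0.35·0.65) / (0.20)²
  = (2.487)² · (0.2475 + 0.2275) / 0.0400
  = 6.1852 · 0.4750 / 0.0400
  = 73.45
Round up → n = 74 per group.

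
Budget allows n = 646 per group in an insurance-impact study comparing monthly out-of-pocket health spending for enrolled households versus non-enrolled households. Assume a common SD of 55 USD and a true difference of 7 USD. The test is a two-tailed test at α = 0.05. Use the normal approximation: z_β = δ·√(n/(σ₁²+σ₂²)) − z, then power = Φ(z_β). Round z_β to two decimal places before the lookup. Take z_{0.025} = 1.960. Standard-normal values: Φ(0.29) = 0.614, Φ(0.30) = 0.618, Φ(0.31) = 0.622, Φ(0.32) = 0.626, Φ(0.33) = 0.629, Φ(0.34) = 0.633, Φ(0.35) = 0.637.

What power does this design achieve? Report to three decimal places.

z_β = δ·√(n/(σ₁²+σ₂²)) − z_{α/2}
    = 7 · √(646/6050) − 1.960
    = 7 · 0.32677 − 1.960
    = 2.2874 − 1.960 = 0.3274 → 0.33
Power = Φ(0.33) = 0.629.

Power ≈ 0.629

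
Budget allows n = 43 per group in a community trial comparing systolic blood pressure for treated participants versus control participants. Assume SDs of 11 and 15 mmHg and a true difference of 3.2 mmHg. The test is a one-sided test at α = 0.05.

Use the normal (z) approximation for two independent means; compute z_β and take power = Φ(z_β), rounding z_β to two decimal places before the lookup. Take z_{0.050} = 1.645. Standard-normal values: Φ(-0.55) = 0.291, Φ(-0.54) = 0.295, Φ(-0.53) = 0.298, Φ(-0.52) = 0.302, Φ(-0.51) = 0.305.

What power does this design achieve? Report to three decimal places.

z_β = δ·√(n/(σ₁²+σ₂²)) − z_α
    = 3.2 · √(43/346) − 1.645
    = 3.2 · 0.35253 − 1.645
    = 1.1281 − 1.645 = -0.5169 → -0.52
Power = Φ(-0.52) = 0.302.

Power ≈ 0.302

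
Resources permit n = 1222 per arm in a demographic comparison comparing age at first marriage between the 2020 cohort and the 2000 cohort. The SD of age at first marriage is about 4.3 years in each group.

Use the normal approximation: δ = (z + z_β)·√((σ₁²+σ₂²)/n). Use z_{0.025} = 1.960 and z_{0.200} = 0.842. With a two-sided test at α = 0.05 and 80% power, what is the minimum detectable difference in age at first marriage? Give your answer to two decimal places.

Minimum detectable difference ≈ 0.49 years

δ = (z_{α/2} + z_β) · √((σ₁²+σ₂²)/n)
  = (1.960 + 0.842) · √(36.98/1222)
  = 2.802 · √0.03026
  = 2.802 · 0.1740
  = 0.4874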